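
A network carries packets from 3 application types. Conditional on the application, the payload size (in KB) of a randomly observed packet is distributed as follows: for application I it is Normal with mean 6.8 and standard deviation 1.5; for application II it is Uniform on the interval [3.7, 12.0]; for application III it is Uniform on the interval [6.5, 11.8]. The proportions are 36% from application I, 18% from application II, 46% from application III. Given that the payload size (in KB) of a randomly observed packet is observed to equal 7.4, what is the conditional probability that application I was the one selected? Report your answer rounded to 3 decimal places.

Likelihoods f(7.4 | ·): I: 0.245513; II: 0.120482; III: 0.188679.
Posterior ∝ prior × likelihood. Numerator for I: 0.36·0.245513 = 0.0883848.
Normalizing constant: 0.36·0.245513 + 0.18·0.120482 + 0.46·0.188679 = 0.196864.
P(I | observation) = 0.0883848 / 0.196864 = 0.448964.

0.449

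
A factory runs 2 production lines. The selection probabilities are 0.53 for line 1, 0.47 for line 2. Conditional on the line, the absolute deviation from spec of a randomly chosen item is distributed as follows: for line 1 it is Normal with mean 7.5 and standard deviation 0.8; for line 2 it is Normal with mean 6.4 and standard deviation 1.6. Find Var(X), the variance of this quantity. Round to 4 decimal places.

1.8438

Per component, 1: μ=7.5, E[X²]=56.89; 2: μ=6.4, E[X²]=43.52.
E[X] = 0.53·7.5 + 0.47·6.4 = 6.983.
E[X²] = 0.53·56.89 + 0.47·43.52 = 50.6061.
Var(X) = E[X²] − (E[X])² = 50.6061 − 48.7623 = 1.84381.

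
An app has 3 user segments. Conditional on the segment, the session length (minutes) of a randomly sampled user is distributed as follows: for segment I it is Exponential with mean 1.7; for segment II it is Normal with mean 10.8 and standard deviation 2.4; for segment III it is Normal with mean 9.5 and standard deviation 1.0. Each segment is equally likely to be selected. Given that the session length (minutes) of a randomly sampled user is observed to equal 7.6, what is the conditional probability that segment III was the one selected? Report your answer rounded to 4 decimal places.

Likelihoods f(7.6 | ·): I: 0.00672976; II: 0.0683375; III: 0.0656158.
Posterior ∝ prior × likelihood. Numerator for III: 0.333333·0.0656158 = 0.0218719.
Normalizing constant: 0.333333·0.00672976 + 0.333333·0.0683375 + 0.333333·0.0656158 = 0.0468944.
P(III | observation) = 0.0218719 / 0.0468944 = 0.466409.

0.4664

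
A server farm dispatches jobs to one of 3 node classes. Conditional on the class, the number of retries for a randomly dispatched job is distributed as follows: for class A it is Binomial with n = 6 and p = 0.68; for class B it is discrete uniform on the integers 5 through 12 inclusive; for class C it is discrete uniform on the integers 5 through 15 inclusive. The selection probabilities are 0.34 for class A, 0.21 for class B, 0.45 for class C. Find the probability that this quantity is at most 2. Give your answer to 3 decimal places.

Conditional on each class, P(X ≤ 2): A: 0.0874932; B: 0; C: 0.
By total probability, P(X ≤ 2) = 0.34·0.0874932 + 0.21·0 + 0.45·0 = 0.0297477.

0.030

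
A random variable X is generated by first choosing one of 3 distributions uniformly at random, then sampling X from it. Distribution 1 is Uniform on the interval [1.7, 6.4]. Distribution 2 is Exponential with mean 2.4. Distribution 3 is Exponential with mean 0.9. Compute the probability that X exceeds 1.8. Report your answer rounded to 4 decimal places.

0.5288

Conditional on each component, P(X > 1.8): 1: 0.978723; 2: 0.472367; 3: 0.135335.
By total probability, P(X > 1.8) = 0.333333·0.978723 + 0.333333·0.472367 + 0.333333·0.135335 = 0.528808.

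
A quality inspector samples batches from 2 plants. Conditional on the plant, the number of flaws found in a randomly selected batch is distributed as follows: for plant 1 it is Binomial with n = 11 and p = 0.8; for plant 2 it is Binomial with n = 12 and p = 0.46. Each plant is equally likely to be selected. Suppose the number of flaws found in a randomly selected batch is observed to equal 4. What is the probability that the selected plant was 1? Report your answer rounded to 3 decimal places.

Likelihoods P(X=4 | ·): 1: 0.00173015; 2: 0.160246.
Posterior ∝ prior × likelihood. Numerator for 1: 0.5·0.00173015 = 0.000865075.
Normalizing constant: 0.5·0.00173015 + 0.5·0.160246 = 0.080988.
P(1 | observation) = 0.000865075 / 0.080988 = 0.0106815.

0.011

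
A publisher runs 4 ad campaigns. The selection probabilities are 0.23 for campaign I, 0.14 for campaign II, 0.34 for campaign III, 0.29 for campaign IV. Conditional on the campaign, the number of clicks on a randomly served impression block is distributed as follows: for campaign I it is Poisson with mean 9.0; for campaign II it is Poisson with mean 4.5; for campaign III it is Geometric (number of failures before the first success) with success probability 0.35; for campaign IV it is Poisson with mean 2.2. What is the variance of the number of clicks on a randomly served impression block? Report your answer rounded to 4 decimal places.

13.4270

Per component, I: μ=9, E[X²]=90; II: μ=4.5, E[X²]=24.75; III: μ=1.85714, E[X²]=8.7551; IV: μ=2.2, E[X²]=7.04.
E[X] = 0.23·9 + 0.14·4.5 + 0.34·1.85714 + 0.29·2.2 = 3.96943.
E[X²] = 0.23·90 + 0.14·24.75 + 0.34·8.7551 + 0.29·7.04 = 29.1833.
Var(X) = E[X²] − (E[X])² = 29.1833 − 15.7564 = 13.427.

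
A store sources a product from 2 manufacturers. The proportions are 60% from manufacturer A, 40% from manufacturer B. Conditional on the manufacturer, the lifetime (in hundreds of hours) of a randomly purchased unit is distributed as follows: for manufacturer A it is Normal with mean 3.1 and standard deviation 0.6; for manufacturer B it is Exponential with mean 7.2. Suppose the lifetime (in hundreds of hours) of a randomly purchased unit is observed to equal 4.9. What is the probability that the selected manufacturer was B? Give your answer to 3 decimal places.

0.864

Likelihoods f(4.9 | ·): A: 0.00738641; B: 0.0703244.
Posterior ∝ prior × likelihood. Numerator for B: 0.4·0.0703244 = 0.0281298.
Normalizing constant: 0.6·0.00738641 + 0.4·0.0703244 = 0.0325616.
P(B | observation) = 0.0281298 / 0.0325616 = 0.863893.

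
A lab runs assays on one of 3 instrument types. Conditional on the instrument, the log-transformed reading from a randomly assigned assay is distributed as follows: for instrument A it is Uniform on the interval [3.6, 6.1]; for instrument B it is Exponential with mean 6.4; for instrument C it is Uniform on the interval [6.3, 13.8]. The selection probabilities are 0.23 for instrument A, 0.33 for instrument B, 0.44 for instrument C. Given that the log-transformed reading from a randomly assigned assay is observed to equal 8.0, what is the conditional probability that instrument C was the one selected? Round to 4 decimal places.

0.7988

Likelihoods f(8.0 | ·): A: 0; B: 0.0447664; C: 0.133333.
Posterior ∝ prior × likelihood. Numerator for C: 0.44·0.133333 = 0.0586667.
Normalizing constant: 0.23·0 + 0.33·0.0447664 + 0.44·0.133333 = 0.0734396.
P(C | observation) = 0.0586667 / 0.0734396 = 0.798843.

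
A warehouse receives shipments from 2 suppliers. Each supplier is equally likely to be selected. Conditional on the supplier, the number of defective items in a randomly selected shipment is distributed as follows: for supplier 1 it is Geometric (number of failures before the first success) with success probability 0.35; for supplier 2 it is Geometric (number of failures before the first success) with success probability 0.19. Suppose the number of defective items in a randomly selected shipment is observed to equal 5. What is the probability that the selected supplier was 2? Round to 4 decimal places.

0.6200

Likelihoods P(X=5 | ·): 1: 0.0406102; 2: 0.0662489.
Posterior ∝ prior × likelihood. Numerator for 2: 0.5·0.0662489 = 0.0331245.
Normalizing constant: 0.5·0.0406102 + 0.5·0.0662489 = 0.0534295.
P(2 | observation) = 0.0331245 / 0.0534295 = 0.619965.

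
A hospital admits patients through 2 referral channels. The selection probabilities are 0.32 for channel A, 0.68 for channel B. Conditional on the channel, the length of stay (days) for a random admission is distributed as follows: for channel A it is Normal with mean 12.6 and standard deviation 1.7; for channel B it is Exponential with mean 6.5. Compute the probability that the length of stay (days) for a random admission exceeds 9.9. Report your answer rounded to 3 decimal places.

Conditional on each channel, P(X > 9.9): A: 0.943883; B: 0.21804.
By total probability, P(X > 9.9) = 0.32·0.943883 + 0.68·0.21804 = 0.45031.

0.450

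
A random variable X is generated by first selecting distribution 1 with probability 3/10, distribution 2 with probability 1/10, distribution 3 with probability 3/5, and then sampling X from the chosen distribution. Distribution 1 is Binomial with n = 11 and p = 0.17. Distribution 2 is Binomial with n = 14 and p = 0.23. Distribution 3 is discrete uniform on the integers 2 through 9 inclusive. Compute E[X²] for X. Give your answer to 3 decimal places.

24.099

For each component E[X²] = Var + (mean)², giving 1: 5.049; 2: 12.8478; 3: 35.5.
Overall E[X²] = 0.3·5.049 + 0.1·12.8478 + 0.6·35.5 = 24.0995.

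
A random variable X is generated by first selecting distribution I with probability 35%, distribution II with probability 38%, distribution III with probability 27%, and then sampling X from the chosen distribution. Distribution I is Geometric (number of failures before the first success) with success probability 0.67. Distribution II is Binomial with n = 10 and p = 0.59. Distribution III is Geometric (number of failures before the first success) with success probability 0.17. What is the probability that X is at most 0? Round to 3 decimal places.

Conditional on each component, P(X ≤ 0): I: 0.67; II: 0.000134227; III: 0.17.
By total probability, P(X ≤ 0) = 0.35·0.67 + 0.38·0.000134227 + 0.27·0.17 = 0.280451.

0.280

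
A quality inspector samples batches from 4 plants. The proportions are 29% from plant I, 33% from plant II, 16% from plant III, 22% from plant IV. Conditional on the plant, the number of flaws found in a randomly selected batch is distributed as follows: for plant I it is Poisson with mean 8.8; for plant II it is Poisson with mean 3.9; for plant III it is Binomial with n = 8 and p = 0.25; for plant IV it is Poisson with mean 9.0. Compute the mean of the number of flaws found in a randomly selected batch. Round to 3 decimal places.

Component means — I: 8.8; II: 3.9; III: 2; IV: 9.
E[X] = 0.29·8.8 + 0.33·3.9 + 0.16·2 + 0.22·9 = 6.139.

6.139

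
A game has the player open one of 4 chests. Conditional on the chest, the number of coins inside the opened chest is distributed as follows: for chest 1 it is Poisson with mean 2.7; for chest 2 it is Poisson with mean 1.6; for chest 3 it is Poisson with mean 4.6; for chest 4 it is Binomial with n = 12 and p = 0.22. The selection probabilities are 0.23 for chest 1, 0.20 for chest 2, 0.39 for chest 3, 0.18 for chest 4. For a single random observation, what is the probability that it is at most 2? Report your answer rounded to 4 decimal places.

0.4216

Conditional on each chest, P(X ≤ 2): 1: 0.493624; 2: 0.783358; 3: 0.162639; 4: 0.488643.
By total probability, P(X ≤ 2) = 0.23·0.493624 + 0.2·0.783358 + 0.39·0.162639 + 0.18·0.488643 = 0.42159.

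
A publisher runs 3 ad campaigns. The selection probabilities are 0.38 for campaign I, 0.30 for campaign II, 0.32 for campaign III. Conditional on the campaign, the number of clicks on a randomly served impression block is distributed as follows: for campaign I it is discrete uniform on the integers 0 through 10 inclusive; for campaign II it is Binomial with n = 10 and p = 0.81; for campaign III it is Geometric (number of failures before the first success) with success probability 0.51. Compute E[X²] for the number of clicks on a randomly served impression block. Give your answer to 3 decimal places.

34.343

For each component E[X²] = Var + (mean)², giving I: 35; II: 67.149; III: 2.807.
Overall E[X²] = 0.38·35 + 0.3·67.149 + 0.32·2.807 = 34.3429.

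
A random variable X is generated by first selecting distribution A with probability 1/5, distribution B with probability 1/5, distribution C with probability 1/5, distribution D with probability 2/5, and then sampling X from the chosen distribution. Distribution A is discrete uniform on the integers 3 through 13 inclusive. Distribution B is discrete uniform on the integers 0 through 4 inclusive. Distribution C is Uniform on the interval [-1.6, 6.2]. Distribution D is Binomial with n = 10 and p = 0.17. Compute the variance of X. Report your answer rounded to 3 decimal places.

Per component, A: μ=8, E[X²]=74; B: μ=2, E[X²]=6; C: μ=2.3, E[X²]=10.36; D: μ=1.7, E[X²]=4.301.
E[X] = 0.2·8 + 0.2·2 + 0.2·2.3 + 0.4·1.7 = 3.14.
E[X²] = 0.2·74 + 0.2·6 + 0.2·10.36 + 0.4·4.301 = 19.7924.
Var(X) = E[X²] − (E[X])² = 19.7924 − 9.8596 = 9.9328.

9.933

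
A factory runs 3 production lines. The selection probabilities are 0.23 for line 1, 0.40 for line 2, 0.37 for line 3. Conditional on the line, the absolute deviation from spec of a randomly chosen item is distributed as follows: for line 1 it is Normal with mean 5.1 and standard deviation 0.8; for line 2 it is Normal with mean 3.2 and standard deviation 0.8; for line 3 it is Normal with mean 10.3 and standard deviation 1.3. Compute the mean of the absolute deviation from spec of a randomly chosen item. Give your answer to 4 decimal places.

6.2640

Component means — 1: 5.1; 2: 3.2; 3: 10.3.
E[X] = 0.23·5.1 + 0.4·3.2 + 0.37·10.3 = 6.264.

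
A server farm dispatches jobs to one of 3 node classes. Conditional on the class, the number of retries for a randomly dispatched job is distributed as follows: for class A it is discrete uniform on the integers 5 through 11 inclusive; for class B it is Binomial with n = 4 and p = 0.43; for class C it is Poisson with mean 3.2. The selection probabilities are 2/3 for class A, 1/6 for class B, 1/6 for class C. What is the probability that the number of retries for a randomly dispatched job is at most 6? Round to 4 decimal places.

0.5164

Conditional on each class, P(X ≤ 6): A: 0.285714; B: 1; C: 0.955381.
By total probability, P(X ≤ 6) = 0.666667·0.285714 + 0.166667·1 + 0.166667·0.955381 = 0.516373.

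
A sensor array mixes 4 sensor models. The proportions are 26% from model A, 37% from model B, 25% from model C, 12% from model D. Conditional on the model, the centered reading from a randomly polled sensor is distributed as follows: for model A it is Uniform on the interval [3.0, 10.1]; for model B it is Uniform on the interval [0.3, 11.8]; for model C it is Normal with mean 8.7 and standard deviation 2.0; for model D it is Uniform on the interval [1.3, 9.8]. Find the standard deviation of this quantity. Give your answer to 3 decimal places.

2.865

Per component, A: μ=6.55, E[X²]=47.1033; B: μ=6.05, E[X²]=47.6233; C: μ=8.7, E[X²]=79.69; D: μ=5.55, E[X²]=36.8233.
E[X] = 0.26·6.55 + 0.37·6.05 + 0.25·8.7 + 0.12·5.55 = 6.7825.
E[X²] = 0.26·47.1033 + 0.37·47.6233 + 0.25·79.69 + 0.12·36.8233 = 54.2088.
Var(X) = E[X²] − (E[X])² = 54.2088 − 46.0023 = 8.20649.
SD(X) = √8.20649 = 2.8647.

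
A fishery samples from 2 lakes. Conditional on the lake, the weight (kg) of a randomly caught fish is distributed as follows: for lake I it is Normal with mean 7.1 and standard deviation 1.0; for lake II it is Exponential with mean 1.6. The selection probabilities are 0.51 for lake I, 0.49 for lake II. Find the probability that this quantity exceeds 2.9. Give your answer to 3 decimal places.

0.590

Conditional on each lake, P(X > 2.9): I: 0.999987; II: 0.163246.
By total probability, P(X > 2.9) = 0.51·0.999987 + 0.49·0.163246 = 0.589983.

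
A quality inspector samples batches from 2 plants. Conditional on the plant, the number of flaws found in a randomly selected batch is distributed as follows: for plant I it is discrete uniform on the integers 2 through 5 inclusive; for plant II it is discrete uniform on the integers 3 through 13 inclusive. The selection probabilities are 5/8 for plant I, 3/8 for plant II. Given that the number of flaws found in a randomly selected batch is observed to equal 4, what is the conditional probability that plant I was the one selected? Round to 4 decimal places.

Likelihoods P(X=4 | ·): I: 0.25; II: 0.0909091.
Posterior ∝ prior × likelihood. Numerator for I: 0.625·0.25 = 0.15625.
Normalizing constant: 0.625·0.25 + 0.375·0.0909091 = 0.190341.
P(I | observation) = 0.15625 / 0.190341 = 0.820896.

0.8209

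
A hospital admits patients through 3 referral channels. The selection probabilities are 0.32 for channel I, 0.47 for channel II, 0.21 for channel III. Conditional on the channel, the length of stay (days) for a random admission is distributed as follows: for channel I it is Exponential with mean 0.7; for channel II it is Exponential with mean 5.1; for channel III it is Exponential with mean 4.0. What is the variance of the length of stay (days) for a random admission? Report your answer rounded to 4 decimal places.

Per component, I: μ=0.7, E[X²]=0.98; II: μ=5.1, E[X²]=52.02; III: μ=4, E[X²]=32.
E[X] = 0.32·0.7 + 0.47·5.1 + 0.21·4 = 3.461.
E[X²] = 0.32·0.98 + 0.47·52.02 + 0.21·32 = 31.483.
Var(X) = E[X²] − (E[X])² = 31.483 − 11.9785 = 19.5045.

19.5045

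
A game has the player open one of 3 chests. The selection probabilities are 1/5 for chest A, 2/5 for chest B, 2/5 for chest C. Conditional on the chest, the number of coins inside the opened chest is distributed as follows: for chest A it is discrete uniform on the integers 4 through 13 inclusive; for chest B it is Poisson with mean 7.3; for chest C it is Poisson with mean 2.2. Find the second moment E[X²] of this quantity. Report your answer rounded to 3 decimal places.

For each component E[X²] = Var + (mean)², giving A: 80.5; B: 60.59; C: 7.04.
Overall E[X²] = 0.2·80.5 + 0.4·60.59 + 0.4·7.04 = 43.152.

43.152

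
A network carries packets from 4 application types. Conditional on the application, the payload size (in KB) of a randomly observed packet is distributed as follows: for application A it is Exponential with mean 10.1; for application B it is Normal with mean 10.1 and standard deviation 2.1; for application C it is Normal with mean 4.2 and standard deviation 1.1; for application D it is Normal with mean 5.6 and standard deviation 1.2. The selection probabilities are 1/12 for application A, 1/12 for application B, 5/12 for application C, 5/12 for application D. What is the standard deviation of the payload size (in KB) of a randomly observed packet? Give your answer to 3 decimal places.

3.760

Per component, A: μ=10.1, E[X²]=204.02; B: μ=10.1, E[X²]=106.42; C: μ=4.2, E[X²]=18.85; D: μ=5.6, E[X²]=32.8.
E[X] = 0.0833333·10.1 + 0.0833333·10.1 + 0.416667·4.2 + 0.416667·5.6 = 5.76667.
E[X²] = 0.0833333·204.02 + 0.0833333·106.42 + 0.416667·18.85 + 0.416667·32.8 = 47.3908.
Var(X) = E[X²] − (E[X])² = 47.3908 − 33.2544 = 14.1364.
SD(X) = √14.1364 = 3.75984.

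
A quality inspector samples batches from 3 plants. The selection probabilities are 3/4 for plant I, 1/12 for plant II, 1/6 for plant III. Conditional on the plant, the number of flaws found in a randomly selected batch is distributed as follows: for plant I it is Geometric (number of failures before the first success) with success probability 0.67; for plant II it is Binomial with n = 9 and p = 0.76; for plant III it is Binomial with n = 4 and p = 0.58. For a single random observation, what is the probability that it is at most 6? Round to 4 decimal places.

0.9473

Conditional on each plant, P(X ≤ 6): I: 0.999574; II: 0.371311; III: 1.
By total probability, P(X ≤ 6) = 0.75·0.999574 + 0.0833333·0.371311 + 0.166667·1 = 0.94729.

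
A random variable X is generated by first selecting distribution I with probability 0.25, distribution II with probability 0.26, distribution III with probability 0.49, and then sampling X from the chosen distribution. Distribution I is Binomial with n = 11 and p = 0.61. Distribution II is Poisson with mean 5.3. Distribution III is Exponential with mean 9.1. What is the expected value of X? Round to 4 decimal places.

7.5145

Component means — I: 6.71; II: 5.3; III: 9.1.
E[X] = 0.25·6.71 + 0.26·5.3 + 0.49·9.1 = 7.5145.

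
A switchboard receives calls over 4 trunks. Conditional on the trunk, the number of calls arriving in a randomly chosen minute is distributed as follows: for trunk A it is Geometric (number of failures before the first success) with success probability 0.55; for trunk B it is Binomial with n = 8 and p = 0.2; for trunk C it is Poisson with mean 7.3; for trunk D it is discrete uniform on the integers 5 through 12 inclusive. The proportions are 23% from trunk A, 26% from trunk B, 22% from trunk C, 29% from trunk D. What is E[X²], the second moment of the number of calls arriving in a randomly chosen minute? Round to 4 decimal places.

37.2993

For each component E[X²] = Var + (mean)², giving A: 2.15702; B: 3.84; C: 60.59; D: 77.5.
Overall E[X²] = 0.23·2.15702 + 0.26·3.84 + 0.22·60.59 + 0.29·77.5 = 37.2993.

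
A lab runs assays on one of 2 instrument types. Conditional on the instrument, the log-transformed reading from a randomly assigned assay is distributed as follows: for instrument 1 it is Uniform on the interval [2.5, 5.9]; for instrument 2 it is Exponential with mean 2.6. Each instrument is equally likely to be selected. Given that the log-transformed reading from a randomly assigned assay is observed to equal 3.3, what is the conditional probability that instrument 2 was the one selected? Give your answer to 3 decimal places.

0.269

Likelihoods f(3.3 | ·): 1: 0.294118; 2: 0.108095.
Posterior ∝ prior × likelihood. Numerator for 2: 0.5·0.108095 = 0.0540476.
Normalizing constant: 0.5·0.294118 + 0.5·0.108095 = 0.201106.
P(2 | observation) = 0.0540476 / 0.201106 = 0.268751.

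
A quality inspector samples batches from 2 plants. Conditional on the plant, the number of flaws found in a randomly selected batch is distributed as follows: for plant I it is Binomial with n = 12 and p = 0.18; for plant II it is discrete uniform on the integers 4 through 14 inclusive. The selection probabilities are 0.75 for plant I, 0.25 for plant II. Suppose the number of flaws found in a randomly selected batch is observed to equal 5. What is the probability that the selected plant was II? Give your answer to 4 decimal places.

0.4482

Likelihoods P(X=5 | ·): I: 0.0373065; II: 0.0909091.
Posterior ∝ prior × likelihood. Numerator for II: 0.25·0.0909091 = 0.0227273.
Normalizing constant: 0.75·0.0373065 + 0.25·0.0909091 = 0.0507072.
P(II | observation) = 0.0227273 / 0.0507072 = 0.448206.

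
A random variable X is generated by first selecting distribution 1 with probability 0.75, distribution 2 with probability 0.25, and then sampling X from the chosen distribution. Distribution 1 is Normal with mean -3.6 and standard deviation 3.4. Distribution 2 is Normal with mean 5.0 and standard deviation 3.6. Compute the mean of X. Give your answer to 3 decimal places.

-1.450

Component means — 1: -3.6; 2: 5.
E[X] = 0.75·-3.6 + 0.25·5 = -1.45.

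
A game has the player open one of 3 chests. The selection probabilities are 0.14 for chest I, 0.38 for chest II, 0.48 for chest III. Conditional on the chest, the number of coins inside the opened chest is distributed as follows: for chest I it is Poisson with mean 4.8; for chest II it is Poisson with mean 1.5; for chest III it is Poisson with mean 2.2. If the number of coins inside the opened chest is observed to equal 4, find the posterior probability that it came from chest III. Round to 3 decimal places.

0.545

Likelihoods P(X=4 | ·): I: 0.182029; II: 0.0470665; III: 0.108151.
Posterior ∝ prior × likelihood. Numerator for III: 0.48·0.108151 = 0.0519126.
Normalizing constant: 0.14·0.182029 + 0.38·0.0470665 + 0.48·0.108151 = 0.0952819.
P(III | observation) = 0.0519126 / 0.0952819 = 0.544832.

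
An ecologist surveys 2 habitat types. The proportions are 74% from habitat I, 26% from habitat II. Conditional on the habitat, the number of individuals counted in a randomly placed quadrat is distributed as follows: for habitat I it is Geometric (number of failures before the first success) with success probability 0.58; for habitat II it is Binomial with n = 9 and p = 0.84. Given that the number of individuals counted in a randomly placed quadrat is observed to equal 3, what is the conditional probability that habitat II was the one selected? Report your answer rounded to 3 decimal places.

Likelihoods P(X=3 | ·): I: 0.042971; II: 0.00083529.
Posterior ∝ prior × likelihood. Numerator for II: 0.26·0.00083529 = 0.000217175.
Normalizing constant: 0.74·0.042971 + 0.26·0.00083529 = 0.0320157.
P(II | observation) = 0.000217175 / 0.0320157 = 0.00678339.

0.007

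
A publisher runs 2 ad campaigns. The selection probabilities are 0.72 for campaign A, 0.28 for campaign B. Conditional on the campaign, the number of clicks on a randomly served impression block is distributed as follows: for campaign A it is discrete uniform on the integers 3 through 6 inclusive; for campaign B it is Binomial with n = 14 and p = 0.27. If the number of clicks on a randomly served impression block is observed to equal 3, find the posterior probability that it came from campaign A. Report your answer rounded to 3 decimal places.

0.741

Likelihoods P(X=3 | ·): A: 0.25; B: 0.224773.
Posterior ∝ prior × likelihood. Numerator for A: 0.72·0.25 = 0.18.
Normalizing constant: 0.72·0.25 + 0.28·0.224773 = 0.242936.
P(A | observation) = 0.18 / 0.242936 = 0.740935.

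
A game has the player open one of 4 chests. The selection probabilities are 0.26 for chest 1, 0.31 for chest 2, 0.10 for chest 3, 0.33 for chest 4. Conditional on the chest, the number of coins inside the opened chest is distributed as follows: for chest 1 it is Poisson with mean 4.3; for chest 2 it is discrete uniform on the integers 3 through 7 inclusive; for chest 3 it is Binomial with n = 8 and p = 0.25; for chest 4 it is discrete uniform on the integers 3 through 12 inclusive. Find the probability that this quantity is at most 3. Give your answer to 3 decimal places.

0.282

Conditional on each chest, P(X ≤ 3): 1: 0.377154; 2: 0.2; 3: 0.886185; 4: 0.1.
By total probability, P(X ≤ 3) = 0.26·0.377154 + 0.31·0.2 + 0.1·0.886185 + 0.33·0.1 = 0.281678.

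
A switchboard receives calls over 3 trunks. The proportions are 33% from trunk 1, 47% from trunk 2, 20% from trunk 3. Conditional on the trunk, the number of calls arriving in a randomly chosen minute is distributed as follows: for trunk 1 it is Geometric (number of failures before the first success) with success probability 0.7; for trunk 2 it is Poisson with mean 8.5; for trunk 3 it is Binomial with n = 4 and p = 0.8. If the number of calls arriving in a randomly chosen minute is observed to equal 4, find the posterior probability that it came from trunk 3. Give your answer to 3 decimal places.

0.783

Likelihoods P(X=4 | ·): 1: 0.00567; 2: 0.0442549; 3: 0.4096.
Posterior ∝ prior × likelihood. Numerator for 3: 0.2·0.4096 = 0.08192.
Normalizing constant: 0.33·0.00567 + 0.47·0.0442549 + 0.2·0.4096 = 0.104591.
P(3 | observation) = 0.08192 / 0.104591 = 0.783242.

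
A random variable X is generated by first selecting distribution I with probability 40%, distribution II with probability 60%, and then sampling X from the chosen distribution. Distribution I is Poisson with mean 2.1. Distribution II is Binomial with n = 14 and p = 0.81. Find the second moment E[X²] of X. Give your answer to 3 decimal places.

For each component E[X²] = Var + (mean)², giving I: 6.51; II: 130.75.
Overall E[X²] = 0.4·6.51 + 0.6·130.75 = 81.0541.

81.054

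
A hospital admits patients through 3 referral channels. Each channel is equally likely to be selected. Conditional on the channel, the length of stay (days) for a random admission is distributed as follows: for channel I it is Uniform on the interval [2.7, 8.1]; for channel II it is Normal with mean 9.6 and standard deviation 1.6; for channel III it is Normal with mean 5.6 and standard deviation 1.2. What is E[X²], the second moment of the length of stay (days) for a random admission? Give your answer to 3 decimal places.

53.037

For each component E[X²] = Var + (mean)², giving I: 31.59; II: 94.72; III: 32.8.
Overall E[X²] = 0.333333·31.59 + 0.333333·94.72 + 0.333333·32.8 = 53.0367.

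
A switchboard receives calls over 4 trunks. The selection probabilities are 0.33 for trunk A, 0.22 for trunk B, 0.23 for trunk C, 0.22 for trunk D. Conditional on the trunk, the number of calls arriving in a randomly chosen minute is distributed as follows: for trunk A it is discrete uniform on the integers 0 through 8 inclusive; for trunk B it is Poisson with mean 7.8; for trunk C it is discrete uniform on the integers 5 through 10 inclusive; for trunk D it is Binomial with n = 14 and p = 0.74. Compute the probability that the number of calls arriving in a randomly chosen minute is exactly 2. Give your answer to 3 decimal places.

0.039

Conditional on each trunk, P(X = 2): A: 0.111111; B: 0.0124641; C: 0; D: 4.75538e-06.
By total probability, P(X = 2) = 0.33·0.111111 + 0.22·0.0124641 + 0.23·0 + 0.22·4.75538e-06 = 0.0394098.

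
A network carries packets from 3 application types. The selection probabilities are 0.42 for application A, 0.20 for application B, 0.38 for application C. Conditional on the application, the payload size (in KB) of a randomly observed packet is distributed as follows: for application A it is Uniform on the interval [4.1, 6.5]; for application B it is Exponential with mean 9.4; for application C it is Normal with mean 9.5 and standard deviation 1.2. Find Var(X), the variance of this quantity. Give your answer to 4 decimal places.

Per component, A: μ=5.3, E[X²]=28.57; B: μ=9.4, E[X²]=176.72; C: μ=9.5, E[X²]=91.69.
E[X] = 0.42·5.3 + 0.2·9.4 + 0.38·9.5 = 7.716.
E[X²] = 0.42·28.57 + 0.2·176.72 + 0.38·91.69 = 82.1856.
Var(X) = E[X²] − (E[X])² = 82.1856 − 59.5367 = 22.6489.

22.6489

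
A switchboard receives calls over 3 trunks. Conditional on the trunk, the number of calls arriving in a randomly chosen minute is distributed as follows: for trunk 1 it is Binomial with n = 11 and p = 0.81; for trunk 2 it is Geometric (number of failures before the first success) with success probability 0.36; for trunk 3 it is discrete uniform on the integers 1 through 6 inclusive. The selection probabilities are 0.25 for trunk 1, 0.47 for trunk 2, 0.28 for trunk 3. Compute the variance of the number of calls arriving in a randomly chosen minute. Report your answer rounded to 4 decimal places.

Per component, 1: μ=8.91, E[X²]=81.081; 2: μ=1.77778, E[X²]=8.09877; 3: μ=3.5, E[X²]=15.1667.
E[X] = 0.25·8.91 + 0.47·1.77778 + 0.28·3.5 = 4.04306.
E[X²] = 0.25·81.081 + 0.47·8.09877 + 0.28·15.1667 = 28.3233.
Var(X) = E[X²] − (E[X])² = 28.3233 − 16.3463 = 11.977.

11.9770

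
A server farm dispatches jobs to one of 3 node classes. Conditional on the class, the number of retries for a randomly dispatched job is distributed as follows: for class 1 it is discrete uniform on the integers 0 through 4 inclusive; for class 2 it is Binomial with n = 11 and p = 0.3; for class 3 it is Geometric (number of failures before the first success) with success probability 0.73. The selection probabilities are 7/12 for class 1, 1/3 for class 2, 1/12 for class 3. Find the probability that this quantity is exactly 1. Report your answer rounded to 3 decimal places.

0.164

Conditional on each class, P(X = 1): 1: 0.2; 2: 0.0932168; 3: 0.1971.
By total probability, P(X = 1) = 0.583333·0.2 + 0.333333·0.0932168 + 0.0833333·0.1971 = 0.164164.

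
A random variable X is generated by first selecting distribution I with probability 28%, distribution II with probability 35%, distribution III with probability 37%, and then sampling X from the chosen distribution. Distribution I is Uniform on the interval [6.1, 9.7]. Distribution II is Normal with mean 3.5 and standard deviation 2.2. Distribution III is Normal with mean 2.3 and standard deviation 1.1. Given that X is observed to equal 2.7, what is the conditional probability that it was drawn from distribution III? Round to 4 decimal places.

0.6789

Likelihoods f(2.7 | ·): I: 0; II: 0.169736; III: 0.339472.
Posterior ∝ prior × likelihood. Numerator for III: 0.37·0.339472 = 0.125605.
Normalizing constant: 0.28·0 + 0.35·0.169736 + 0.37·0.339472 = 0.185012.
P(III | observation) = 0.125605 / 0.185012 = 0.678899.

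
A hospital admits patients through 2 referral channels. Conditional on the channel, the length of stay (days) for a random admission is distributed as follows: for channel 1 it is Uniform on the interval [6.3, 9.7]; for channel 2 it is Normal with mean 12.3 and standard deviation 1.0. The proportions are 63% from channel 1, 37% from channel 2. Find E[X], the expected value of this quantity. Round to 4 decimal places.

Component means — 1: 8; 2: 12.3.
E[X] = 0.63·8 + 0.37·12.3 = 9.591.

9.5910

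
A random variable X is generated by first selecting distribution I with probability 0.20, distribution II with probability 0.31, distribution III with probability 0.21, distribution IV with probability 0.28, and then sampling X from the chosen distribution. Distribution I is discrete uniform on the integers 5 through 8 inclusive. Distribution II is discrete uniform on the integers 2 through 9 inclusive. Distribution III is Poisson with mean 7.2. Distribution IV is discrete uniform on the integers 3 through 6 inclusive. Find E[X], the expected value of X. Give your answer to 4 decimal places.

5.7770

Component means — I: 6.5; II: 5.5; III: 7.2; IV: 4.5.
E[X] = 0.2·6.5 + 0.31·5.5 + 0.21·7.2 + 0.28·4.5 = 5.777.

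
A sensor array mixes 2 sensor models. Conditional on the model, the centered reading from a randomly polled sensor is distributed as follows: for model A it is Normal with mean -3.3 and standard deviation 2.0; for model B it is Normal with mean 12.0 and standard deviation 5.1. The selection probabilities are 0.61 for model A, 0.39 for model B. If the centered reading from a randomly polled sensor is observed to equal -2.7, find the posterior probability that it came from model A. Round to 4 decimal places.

0.9959

Likelihoods f(-2.7 | ·): A: 0.190694; B: 0.00122826.
Posterior ∝ prior × likelihood. Numerator for A: 0.61·0.190694 = 0.116323.
Normalizing constant: 0.61·0.190694 + 0.39·0.00122826 = 0.116802.
P(A | observation) = 0.116323 / 0.116802 = 0.995899.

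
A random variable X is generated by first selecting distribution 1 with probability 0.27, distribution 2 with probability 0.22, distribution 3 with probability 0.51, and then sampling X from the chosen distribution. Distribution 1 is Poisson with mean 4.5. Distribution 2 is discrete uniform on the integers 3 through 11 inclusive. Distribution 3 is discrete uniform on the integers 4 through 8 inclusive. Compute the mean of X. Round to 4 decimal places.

Component means — 1: 4.5; 2: 7; 3: 6.
E[X] = 0.27·4.5 + 0.22·7 + 0.51·6 = 5.815.

5.8150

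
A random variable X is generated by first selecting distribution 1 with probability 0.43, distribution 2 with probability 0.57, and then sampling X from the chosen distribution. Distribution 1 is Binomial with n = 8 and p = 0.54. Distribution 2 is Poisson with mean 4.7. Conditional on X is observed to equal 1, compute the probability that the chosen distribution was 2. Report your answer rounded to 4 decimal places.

Likelihoods P(X=1 | ·): 1: 0.0188273; 2: 0.0427478.
Posterior ∝ prior × likelihood. Numerator for 2: 0.57·0.0427478 = 0.0243662.
Normalizing constant: 0.43·0.0188273 + 0.57·0.0427478 = 0.032462.
P(2 | observation) = 0.0243662 / 0.032462 = 0.750608.

0.7506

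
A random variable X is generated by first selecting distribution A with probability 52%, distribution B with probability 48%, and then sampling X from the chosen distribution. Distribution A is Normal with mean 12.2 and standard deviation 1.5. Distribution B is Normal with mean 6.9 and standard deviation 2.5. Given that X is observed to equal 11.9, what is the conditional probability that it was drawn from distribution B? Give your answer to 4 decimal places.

0.0710

Likelihoods f(11.9 | ·): A: 0.260695; B: 0.0215964.
Posterior ∝ prior × likelihood. Numerator for B: 0.48·0.0215964 = 0.0103663.
Normalizing constant: 0.52·0.260695 + 0.48·0.0215964 = 0.145928.
P(B | observation) = 0.0103663 / 0.145928 = 0.071037.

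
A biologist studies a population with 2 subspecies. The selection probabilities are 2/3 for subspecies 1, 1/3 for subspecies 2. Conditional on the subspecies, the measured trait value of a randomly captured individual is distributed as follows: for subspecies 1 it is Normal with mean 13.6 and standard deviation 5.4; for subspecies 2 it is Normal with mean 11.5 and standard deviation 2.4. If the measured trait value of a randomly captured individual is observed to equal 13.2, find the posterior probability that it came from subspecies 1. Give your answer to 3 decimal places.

0.533

Likelihoods f(13.2 | ·): 1: 0.0736758; 2: 0.129345.
Posterior ∝ prior × likelihood. Numerator for 1: 0.666667·0.0736758 = 0.0491172.
Normalizing constant: 0.666667·0.0736758 + 0.333333·0.129345 = 0.0922321.
P(1 | observation) = 0.0491172 / 0.0922321 = 0.532539.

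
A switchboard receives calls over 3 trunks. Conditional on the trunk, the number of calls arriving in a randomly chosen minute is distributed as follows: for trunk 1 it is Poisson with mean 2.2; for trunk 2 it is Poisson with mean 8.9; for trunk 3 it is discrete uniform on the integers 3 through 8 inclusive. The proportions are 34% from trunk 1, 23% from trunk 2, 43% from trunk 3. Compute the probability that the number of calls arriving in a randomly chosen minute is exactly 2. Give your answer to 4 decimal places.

Conditional on each trunk, P(X = 2): 1: 0.268144; 2: 0.00540168; 3: 0.
By total probability, P(X = 2) = 0.34·0.268144 + 0.23·0.00540168 + 0.43·0 = 0.0924112.

0.0924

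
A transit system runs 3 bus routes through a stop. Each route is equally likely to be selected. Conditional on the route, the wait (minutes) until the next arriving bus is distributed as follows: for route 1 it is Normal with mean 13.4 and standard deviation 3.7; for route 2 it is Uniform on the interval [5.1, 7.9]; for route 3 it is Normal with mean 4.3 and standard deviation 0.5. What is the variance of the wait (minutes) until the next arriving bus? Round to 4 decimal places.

Per component, 1: μ=13.4, E[X²]=193.25; 2: μ=6.5, E[X²]=42.9033; 3: μ=4.3, E[X²]=18.74.
E[X] = 0.333333·13.4 + 0.333333·6.5 + 0.333333·4.3 = 8.06667.
E[X²] = 0.333333·193.25 + 0.333333·42.9033 + 0.333333·18.74 = 84.9644.
Var(X) = E[X²] − (E[X])² = 84.9644 − 65.0711 = 19.8933.

19.8933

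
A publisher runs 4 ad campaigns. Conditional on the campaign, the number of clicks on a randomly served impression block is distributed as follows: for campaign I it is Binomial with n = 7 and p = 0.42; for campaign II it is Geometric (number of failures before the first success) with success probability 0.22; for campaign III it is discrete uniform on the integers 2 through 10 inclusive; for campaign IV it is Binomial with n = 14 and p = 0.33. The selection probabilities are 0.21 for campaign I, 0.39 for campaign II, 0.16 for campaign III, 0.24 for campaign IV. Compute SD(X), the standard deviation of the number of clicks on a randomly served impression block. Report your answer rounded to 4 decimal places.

Per component, I: μ=2.94, E[X²]=10.3488; II: μ=3.54545, E[X²]=28.686; III: μ=6, E[X²]=42.6667; IV: μ=4.62, E[X²]=24.4398.
E[X] = 0.21·2.94 + 0.39·3.54545 + 0.16·6 + 0.24·4.62 = 4.06893.
E[X²] = 0.21·10.3488 + 0.39·28.686 + 0.16·42.6667 + 0.24·24.4398 = 26.053.
Var(X) = E[X²] − (E[X])² = 26.053 − 16.5562 = 9.49682.
SD(X) = √9.49682 = 3.08169.

3.0817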